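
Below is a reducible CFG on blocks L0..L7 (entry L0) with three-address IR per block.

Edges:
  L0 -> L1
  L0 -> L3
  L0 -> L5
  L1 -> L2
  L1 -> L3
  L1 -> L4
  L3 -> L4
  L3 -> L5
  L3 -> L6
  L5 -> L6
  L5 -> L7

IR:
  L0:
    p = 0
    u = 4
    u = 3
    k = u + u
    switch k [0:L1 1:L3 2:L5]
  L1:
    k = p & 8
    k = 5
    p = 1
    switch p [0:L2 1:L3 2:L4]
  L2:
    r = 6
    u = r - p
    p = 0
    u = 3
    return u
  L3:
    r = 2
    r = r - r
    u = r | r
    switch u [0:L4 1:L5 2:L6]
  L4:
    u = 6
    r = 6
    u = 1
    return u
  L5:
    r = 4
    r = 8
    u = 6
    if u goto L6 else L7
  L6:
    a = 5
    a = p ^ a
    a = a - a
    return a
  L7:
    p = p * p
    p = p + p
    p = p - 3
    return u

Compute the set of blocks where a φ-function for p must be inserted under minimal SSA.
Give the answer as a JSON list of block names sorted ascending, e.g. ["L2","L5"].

idom tree: L1←L0 L2←L1 L3←L0 L4←L0 L5←L0 L6←L0 L7←L5
Join-block Dom:
  L3: preds {L0,L1}: {L0} ∩ {L0,L1} = {L0}; idom=L0
  L4: preds {L1,L3}: {L0,L1} ∩ {L0,L3} = {L0}; idom=L0
  L5: preds {L0,L3}: {L0} ∩ {L0,L3} = {L0}; idom=L0
  L6: preds {L3,L5}: {L0,L3} ∩ {L0,L5} = {L0}; idom=L0

DF derivation:
  L3←L0: walk · to L0
  L3←L1: walk L1 to L0
  L4←L1: walk L1 to L0
  L4←L3: walk L3 to L0
  L5←L0: walk · to L0
  L5←L3: walk L3 to L0
  L6←L3: walk L3 to L0
  L6←L5: walk L5 to L0
  L0: DF=∅
  L1: DF={L3,L4}
  L2: DF=∅
  L3: DF={L4,L5,L6}
  L4: DF=∅
  L5: DF={L6}
  L6: DF=∅
  L7: DF=∅

φ for p: defs {L0,L1,L2,L7}
  DF⁺ = {L3,L4,L5,L6}

Answer: ["L3", "L4", "L5", "L6"]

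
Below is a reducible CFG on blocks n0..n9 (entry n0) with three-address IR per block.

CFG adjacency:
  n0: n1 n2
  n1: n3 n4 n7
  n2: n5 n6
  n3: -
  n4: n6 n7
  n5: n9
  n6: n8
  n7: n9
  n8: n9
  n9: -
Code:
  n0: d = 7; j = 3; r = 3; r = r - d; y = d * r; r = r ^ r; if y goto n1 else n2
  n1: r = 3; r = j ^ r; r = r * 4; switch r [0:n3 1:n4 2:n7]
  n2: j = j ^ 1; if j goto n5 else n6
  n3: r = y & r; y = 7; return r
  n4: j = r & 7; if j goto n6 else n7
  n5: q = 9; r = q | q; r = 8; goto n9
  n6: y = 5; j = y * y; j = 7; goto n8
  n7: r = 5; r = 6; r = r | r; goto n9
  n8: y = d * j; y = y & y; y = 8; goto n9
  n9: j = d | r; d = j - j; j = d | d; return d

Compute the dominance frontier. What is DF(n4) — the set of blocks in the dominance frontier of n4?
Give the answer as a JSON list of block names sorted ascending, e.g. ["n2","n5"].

idom tree: n1←n0 n2←n0 n3←n1 n4←n1 n5←n2 n6←n0 n7←n1 n8←n6 n9←n0
Join-block Dom:
  n6: preds {n2,n4}: {n0,n2} ∩ {n0,n1,n4} = {n0}; idom=n0
  n7: preds {n1,n4}: {n0,n1} ∩ {n0,n1,n4} = {n0,n1}; idom=n1
  n9: preds {n5,n7,n8}: {n0,n2,n5} ∩ {n0,n1,n7} ∩ {n0,n6,n8} = {n0}; idom=n0

Frontier:
  n6←n2: walk n2 to n0
  n6←n4: walk n4→n1 to n0
  n7←n1: walk · to n1
  n7←n4: walk n4 to n1
  n9←n5: walk n5→n2 to n0
  n9←n7: walk n7→n1 to n0
  n9←n8: walk n8→n6 to n0
  n0: DF=∅
  n1: DF={n6,n9}
  n2: DF={n6,n9}
  n3: DF=∅
  n4: DF={n6,n7}
  n5: DF={n9}
  n6: DF={n9}
  n7: DF={n9}
  n8: DF={n9}
  n9: DF=∅

DF(n4) = ["n6", "n7"]

Answer: ["n6", "n7"]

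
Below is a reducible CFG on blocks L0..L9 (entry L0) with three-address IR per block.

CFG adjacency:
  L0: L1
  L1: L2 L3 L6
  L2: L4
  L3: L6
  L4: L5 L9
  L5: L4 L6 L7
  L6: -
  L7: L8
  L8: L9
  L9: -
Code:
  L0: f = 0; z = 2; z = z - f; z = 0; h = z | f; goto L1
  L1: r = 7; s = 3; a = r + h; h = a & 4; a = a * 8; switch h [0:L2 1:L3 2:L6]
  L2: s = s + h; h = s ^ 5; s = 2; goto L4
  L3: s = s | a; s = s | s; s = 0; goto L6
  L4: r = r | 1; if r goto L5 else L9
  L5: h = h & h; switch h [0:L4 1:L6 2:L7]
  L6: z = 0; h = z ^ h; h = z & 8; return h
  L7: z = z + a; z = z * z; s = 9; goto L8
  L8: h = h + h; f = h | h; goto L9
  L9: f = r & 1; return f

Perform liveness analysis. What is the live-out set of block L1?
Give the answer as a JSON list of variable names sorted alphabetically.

Answer: ["a", "h", "r", "s", "z"]

Analysis:
Block summaries:
  L0 def {f,h,z} use ∅
  L1 def {a,h,r,s} use {h}
  L2 def {h,s} use {h,s}
  L3 def {s} use {a,s}
  L4 def {r} use {r}
  L5 def {h} use {h}
  L6 def {h,z} use {h}
  L7 def {s,z} use {a,z}
  L8 def {f,h} use {h}
  L9 def {f} use {r}

Liveness:
  L0 li=∅ lo={h,z}
  L1 li={h,z} lo={a,h,r,s,z}
  L2 li={a,h,r,s,z} lo={a,h,r,z}
  L3 li={a,h,s} lo={h}
  L4 li={a,h,r,z} lo={a,h,r,z}
  L5 li={a,h,r,z} lo={a,h,r,z}
  L6 li={h} lo=∅
  L7 li={a,h,r,z} lo={h,r}
  L8 li={h,r} lo={r}
  L9 li={r} lo=∅

live-out(L1) = ["a", "h", "r", "s", "z"]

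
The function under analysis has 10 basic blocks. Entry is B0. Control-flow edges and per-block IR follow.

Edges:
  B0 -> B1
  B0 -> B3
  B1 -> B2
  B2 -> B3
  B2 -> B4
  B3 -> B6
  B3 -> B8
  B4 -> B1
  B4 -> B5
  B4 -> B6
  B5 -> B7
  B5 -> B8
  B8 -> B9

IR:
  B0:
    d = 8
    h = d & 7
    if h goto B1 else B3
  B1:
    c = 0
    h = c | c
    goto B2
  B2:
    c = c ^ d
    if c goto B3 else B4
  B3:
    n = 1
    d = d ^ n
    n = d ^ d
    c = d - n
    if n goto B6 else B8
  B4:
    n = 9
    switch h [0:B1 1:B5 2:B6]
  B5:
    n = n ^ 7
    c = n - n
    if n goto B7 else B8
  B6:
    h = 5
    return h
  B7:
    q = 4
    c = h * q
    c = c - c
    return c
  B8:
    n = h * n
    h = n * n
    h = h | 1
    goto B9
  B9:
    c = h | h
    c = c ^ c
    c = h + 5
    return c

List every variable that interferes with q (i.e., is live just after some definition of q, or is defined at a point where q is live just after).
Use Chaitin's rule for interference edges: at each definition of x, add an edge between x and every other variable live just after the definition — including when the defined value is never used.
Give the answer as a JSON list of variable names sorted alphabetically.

Per-block:
  B0: def={d,h} ue=∅
  B1: def={c,h} ue=∅
  B2: def={c} ue={c,d}
  B3: def={c,d,n} ue={d}
  B4: def={n} ue={h}
  B5: def={c,n} ue={n}
  B6: def={h} ue=∅
  B7: def={c,q} ue={h}
  B8: def={h,n} ue={h,n}
  B9: def={c} ue={h}

Live sets:
  B0 li=∅ lo={d,h}
  B1 li={d} lo={c,d,h}
  B2 li={c,d,h} lo={d,h}
  B3 li={d,h} lo={h,n}
  B4 li={d,h} lo={d,h,n}
  B5 li={h,n} lo={h,n}
  B6 li=∅ lo=∅
  B7 li={h} lo=∅
  B8 li={h,n} lo={h}
  B9 li={h} lo=∅

Conflict graph:
  c↔{d,h,n}
  d↔{c,h,n}
  h↔{c,d,n,q}
  n↔{c,d,h}
  q↔{h}

N(q) = ["h"]

Answer: ["h"]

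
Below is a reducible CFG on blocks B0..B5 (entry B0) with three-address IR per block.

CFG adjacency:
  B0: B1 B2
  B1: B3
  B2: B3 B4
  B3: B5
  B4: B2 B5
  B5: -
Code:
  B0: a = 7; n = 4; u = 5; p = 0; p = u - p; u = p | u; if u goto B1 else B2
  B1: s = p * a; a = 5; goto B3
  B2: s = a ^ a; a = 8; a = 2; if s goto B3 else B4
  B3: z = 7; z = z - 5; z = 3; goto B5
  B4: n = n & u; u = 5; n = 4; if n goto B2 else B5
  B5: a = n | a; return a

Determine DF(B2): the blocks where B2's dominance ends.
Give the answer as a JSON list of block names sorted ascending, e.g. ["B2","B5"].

idom tree: B1←B0 B2←B0 B3←B0 B4←B2 B5←B0
Join-block Dom:
  B2: preds {B0,B4}: {B0} ∩ {B0,B2,B4} = {B0}; idom=B0
  B3: preds {B1,B2}: {B0,B1} ∩ {B0,B2} = {B0}; idom=B0
  B5: preds {B3,B4}: {B0,B3} ∩ {B0,B2,B4} = {B0}; idom=B0

DF derivation:
  B2←B0: walk · to B0
  B2←B4: walk B4→B2 to B0
  B3←B1: walk B1 to B0
  B3←B2: walk B2 to B0
  B5←B3: walk B3 to B0
  B5←B4: walk B4→B2 to B0
  B0: DF=∅
  B1: DF={B3}
  B2: DF={B2,B3,B5}
  B3: DF={B5}
  B4: DF={B2,B5}
  B5: DF=∅

DF(B2) = ["B2", "B3", "B5"]

Answer: ["B2", "B3", "B5"]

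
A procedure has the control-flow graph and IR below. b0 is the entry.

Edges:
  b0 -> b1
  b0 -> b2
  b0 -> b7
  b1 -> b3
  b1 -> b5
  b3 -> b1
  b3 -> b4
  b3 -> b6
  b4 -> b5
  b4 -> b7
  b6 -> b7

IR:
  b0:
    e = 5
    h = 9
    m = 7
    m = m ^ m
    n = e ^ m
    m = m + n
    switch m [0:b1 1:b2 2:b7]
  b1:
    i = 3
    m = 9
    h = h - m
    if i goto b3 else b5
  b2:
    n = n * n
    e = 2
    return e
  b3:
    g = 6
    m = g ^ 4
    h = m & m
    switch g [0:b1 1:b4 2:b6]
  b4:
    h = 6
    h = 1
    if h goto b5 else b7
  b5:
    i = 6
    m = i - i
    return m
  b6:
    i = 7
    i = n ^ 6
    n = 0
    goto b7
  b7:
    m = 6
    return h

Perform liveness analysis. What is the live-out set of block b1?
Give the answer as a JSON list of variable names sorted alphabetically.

Block summaries:
  b0: def={e,h,m,n} ue=∅
  b1: def={h,i,m} ue={h}
  b2: def={e,n} ue={n}
  b3: def={g,h,m} ue=∅
  b4: def={h} ue=∅
  b5: def={i,m} ue=∅
  b6: def={i,n} ue={n}
  b7: def={m} ue={h}

Live sets:
  live b0: ∅→{h,n}
  live b1: {h,n}→{n}
  live b2: {n}→∅
  live b3: {n}→{h,n}
  live b4: ∅→{h}
  live b5: ∅→∅
  live b6: {h,n}→{h}
  live b7: {h}→∅

live-out(b1) = ["n"]

Answer: ["n"]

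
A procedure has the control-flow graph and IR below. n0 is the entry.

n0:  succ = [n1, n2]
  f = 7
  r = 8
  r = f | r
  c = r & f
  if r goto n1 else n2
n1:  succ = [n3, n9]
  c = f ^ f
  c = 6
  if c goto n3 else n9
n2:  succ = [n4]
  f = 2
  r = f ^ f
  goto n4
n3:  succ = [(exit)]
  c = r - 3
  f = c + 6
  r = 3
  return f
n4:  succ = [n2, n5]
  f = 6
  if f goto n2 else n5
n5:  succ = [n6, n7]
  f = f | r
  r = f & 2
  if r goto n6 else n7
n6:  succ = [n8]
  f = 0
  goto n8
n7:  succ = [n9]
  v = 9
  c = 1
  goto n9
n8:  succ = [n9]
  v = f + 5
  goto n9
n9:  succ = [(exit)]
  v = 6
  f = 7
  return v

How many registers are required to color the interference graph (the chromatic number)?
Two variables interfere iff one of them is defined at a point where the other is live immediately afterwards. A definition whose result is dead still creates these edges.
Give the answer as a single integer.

def/use:
  n0: {c,f,r} / ∅
  n1: {c} / {f}
  n2: {f,r} / ∅
  n3: {c,f,r} / {r}
  n4: {f} / ∅
  n5: {f,r} / {f,r}
  n6: {f} / ∅
  n7: {c,v} / ∅
  n8: {v} / {f}
  n9: {f,v} / ∅

Live sets:
  n0: in=∅ out={f,r}
  n1: in={f,r} out={r}
  n2: in=∅ out={r}
  n3: in={r} out=∅
  n4: in={r} out={f,r}
  n5: in={f,r} out=∅
  n6: in=∅ out={f}
  n7: in=∅ out=∅
  n8: in={f} out=∅
  n9: in=∅ out=∅

Interference:
  c — {f,r}
  f — {c,r,v}
  r — {c,f}
  v — {f}

Chromatic number:
  {c,f,r} pairwise interfere (3-clique) ⇒ χ ≥ 3
  assign c→R1 f→R0 r→R2 v→R1 — no edge inside a register ⇒ χ ≤ 3
  χ = 3

Answer: 3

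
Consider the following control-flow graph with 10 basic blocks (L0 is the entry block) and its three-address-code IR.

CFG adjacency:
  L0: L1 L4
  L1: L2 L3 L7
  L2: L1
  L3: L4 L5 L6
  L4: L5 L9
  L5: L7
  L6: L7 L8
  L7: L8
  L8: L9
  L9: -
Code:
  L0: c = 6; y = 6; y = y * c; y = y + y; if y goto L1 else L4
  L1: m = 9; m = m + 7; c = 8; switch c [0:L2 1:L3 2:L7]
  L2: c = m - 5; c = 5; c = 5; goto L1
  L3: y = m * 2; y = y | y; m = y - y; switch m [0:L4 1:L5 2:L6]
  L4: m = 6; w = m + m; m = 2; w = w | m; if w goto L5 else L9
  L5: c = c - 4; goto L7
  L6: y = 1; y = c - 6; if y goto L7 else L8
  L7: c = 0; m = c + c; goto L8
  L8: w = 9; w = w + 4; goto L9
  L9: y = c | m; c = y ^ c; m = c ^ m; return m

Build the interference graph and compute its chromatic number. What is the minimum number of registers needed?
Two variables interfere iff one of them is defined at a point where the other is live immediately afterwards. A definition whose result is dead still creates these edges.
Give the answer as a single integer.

Per-block:
  L0: {c,y} / ∅
  L1: {c,m} / ∅
  L2: {c} / {m}
  L3: {m,y} / {m}
  L4: {m,w} / ∅
  L5: {c} / {c}
  L6: {y} / {c}
  L7: {c,m} / ∅
  L8: {w} / ∅
  L9: {c,m,y} / {c,m}

Live sets:
  live L0: ∅→{c}
  live L1: ∅→{c,m}
  live L2: {m}→∅
  live L3: {c,m}→{c,m}
  live L4: {c}→{c,m}
  live L5: {c}→∅
  live L6: {c,m}→{c,m}
  live L7: ∅→{c,m}
  live L8: {c,m}→{c,m}
  live L9: {c,m}→∅

Conflict graph:
  c — {m,w,y}
  m — {c,w,y}
  w — {c,m}
  y — {c,m}

Colouring:
  lower bound: {c,m,w} mutually conflict ⇒ χ ≥ 3
  3-colouring: c0={c}  c1={m}  c2={w,y}
  χ = 3

Answer: 3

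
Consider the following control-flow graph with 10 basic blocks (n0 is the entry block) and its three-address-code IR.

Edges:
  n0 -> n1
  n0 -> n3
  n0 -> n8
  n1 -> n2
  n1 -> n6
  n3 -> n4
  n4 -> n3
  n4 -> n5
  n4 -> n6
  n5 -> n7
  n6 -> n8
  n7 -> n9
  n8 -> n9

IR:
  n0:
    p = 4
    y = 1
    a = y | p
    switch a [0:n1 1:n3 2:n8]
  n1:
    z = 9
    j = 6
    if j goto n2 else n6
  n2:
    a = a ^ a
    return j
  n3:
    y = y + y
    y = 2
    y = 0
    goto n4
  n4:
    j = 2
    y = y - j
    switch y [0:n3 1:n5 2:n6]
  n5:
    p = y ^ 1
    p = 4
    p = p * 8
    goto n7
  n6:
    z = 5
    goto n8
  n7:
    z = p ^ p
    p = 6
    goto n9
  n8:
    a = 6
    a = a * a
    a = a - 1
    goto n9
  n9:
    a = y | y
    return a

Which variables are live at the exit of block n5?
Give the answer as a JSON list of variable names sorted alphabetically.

def/use:
  n0: def={a,p,y} ue=∅
  n1: def={j,z} ue=∅
  n2: def={a} ue={a,j}
  n3: def={y} ue={y}
  n4: def={j,y} ue={y}
  n5: def={p} ue={y}
  n6: def={z} ue=∅
  n7: def={p,z} ue={p}
  n8: def={a} ue=∅
  n9: def={a} ue={y}

Backward fixpoint:
  n0 li=∅ lo={a,y}
  n1 li={a,y} lo={a,j,y}
  n2 li={a,j} lo=∅
  n3 li={y} lo={y}
  n4 li={y} lo={y}
  n5 li={y} lo={p,y}
  n6 li={y} lo={y}
  n7 li={p,y} lo={y}
  n8 li={y} lo={y}
  n9 li={y} lo=∅

live-out(n5) = ["p", "y"]

Answer: ["p", "y"]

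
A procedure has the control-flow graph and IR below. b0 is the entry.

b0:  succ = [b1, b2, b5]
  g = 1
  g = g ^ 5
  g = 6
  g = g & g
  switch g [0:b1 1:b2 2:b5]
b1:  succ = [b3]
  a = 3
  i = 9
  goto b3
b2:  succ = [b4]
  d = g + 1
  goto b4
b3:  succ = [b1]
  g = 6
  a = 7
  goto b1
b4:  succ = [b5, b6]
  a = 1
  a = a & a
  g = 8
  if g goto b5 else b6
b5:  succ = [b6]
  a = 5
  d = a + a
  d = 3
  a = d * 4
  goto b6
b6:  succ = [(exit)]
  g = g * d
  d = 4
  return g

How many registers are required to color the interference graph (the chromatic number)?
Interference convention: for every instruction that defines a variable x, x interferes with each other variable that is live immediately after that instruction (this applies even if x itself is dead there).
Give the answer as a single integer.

Answer: 3

Working:
Per-block:
  b0 def {g} use ∅
  b1 def {a,i} use ∅
  b2 def {d} use {g}
  b3 def {a,g} use ∅
  b4 def {a,g} use ∅
  b5 def {a,d} use ∅
  b6 def {d,g} use {d,g}

Liveness:
  live b0: ∅→{g}
  live b1: ∅→∅
  live b2: {g}→{d}
  live b3: ∅→∅
  live b4: {d}→{d,g}
  live b5: {g}→{d,g}
  live b6: {d,g}→∅

Conflict graph:
  a↔{d,g}
  d↔{a,g}
  g↔{a,d}
  i↔∅

Colouring:
  {a,d,g} pairwise interfere (3-clique) ⇒ χ ≥ 3
  3-colouring: c0={a,i}  c1={d}  c2={g}
  χ = 3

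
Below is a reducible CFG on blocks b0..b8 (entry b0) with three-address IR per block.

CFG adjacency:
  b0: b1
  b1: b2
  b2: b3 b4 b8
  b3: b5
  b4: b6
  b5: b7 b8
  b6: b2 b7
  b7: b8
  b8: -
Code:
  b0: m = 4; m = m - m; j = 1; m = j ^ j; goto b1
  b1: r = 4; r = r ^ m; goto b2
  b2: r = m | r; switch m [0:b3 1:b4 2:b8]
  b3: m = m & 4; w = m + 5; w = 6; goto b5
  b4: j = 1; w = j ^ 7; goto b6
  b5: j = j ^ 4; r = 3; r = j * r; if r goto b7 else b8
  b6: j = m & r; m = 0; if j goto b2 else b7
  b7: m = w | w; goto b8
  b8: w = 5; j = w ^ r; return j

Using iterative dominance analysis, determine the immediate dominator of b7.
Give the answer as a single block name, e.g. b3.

idom tree: b1←b0 b2←b1 b3←b2 b4←b2 b5←b3 b6←b4 b7←b2 b8←b2
Dom∩ at merges:
  b2: preds {b1,b6}: {b0,b1} ∩ {b0,b1,b2,b4,b6} = {b0,b1}; idom=b1
  b7: preds {b5,b6}: {b0,b1,b2,b3,b5} ∩ {b0,b1,b2,b4,b6} = {b0,b1,b2}; idom=b2
  b8: preds {b2,b5,b7}: {b0,b1,b2} ∩ {b0,b1,b2,b3,b5} ∩ {b0,b1,b2,b7} = {b0,b1,b2}; idom=b2

idom(b7) = b2

Answer: b2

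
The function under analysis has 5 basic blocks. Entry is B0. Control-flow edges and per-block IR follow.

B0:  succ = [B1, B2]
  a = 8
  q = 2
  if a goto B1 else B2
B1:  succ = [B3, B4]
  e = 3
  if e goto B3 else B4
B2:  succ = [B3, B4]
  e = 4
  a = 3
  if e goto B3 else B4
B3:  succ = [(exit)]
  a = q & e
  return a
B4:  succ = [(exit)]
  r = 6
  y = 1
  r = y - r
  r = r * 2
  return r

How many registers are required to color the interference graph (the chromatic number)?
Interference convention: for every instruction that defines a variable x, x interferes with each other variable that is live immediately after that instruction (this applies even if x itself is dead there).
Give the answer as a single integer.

Per-block:
  B0: def={a,q} ue=∅
  B1: def={e} ue=∅
  B2: def={a,e} ue=∅
  B3: def={a} ue={e,q}
  B4: def={r,y} ue=∅

Live sets:
  live B0: ∅→{q}
  live B1: {q}→{e,q}
  live B2: {q}→{e,q}
  live B3: {e,q}→∅
  live B4: ∅→∅

Interference:
  a — {e,q}
  e — {a,q}
  q — {a,e}
  r — {y}
  y — {r}

Colouring:
  lower bound: {a,e,q} mutually conflict ⇒ χ ≥ 3
  assign a→r0 e→r1 q→r2 r→r0 y→r1 — no edge inside a register ⇒ χ ≤ 3
  χ = 3

Answer: 3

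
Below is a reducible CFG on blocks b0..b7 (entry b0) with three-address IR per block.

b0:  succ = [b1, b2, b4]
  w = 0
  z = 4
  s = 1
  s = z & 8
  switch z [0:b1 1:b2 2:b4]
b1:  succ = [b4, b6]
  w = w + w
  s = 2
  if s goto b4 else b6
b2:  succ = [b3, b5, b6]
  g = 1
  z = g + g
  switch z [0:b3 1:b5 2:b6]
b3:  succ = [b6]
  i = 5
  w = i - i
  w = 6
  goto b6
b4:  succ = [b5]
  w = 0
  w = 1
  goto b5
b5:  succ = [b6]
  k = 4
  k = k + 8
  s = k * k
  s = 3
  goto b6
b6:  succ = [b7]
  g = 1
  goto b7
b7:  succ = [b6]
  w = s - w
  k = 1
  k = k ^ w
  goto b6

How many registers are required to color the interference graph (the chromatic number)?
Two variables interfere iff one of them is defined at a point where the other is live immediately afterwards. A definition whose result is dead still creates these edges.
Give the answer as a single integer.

Per-block:
  b0 def {s,w,z} use ∅
  b1 def {s,w} use {w}
  b2 def {g,z} use ∅
  b3 def {i,w} use ∅
  b4 def {w} use ∅
  b5 def {k,s} use ∅
  b6 def {g} use ∅
  b7 def {k,w} use {s,w}

Liveness:
  live b0: ∅→{s,w}
  live b1: {w}→{s,w}
  live b2: {s,w}→{s,w}
  live b3: {s}→{s,w}
  live b4: ∅→{w}
  live b5: {w}→{s,w}
  live b6: {s,w}→{s,w}
  live b7: {s,w}→{s,w}

Conflict graph:
  g: {s,w}
  i: {s}
  k: {s,w}
  s: {g,i,k,w,z}
  w: {g,k,s,z}
  z: {s,w}

Registers:
  {g,s,w} pairwise interfere (3-clique) ⇒ χ ≥ 3
  3-colouring: R0={s}  R1={i,w}  R2={g,k,z}
  χ = 3

Answer: 3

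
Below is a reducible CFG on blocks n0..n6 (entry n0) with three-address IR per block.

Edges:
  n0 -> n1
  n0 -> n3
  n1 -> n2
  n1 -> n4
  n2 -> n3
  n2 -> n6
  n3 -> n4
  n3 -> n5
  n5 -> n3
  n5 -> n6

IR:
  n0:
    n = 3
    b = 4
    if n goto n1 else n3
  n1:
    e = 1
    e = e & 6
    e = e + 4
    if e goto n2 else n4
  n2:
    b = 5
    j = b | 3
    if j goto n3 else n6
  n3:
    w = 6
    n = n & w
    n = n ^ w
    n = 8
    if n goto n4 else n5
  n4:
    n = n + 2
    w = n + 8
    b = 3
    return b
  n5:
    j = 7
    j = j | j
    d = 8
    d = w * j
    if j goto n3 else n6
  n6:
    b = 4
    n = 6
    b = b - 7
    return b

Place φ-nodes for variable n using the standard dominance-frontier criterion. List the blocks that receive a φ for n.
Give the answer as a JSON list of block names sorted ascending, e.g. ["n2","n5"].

idom tree: n1←n0 n2←n1 n3←n0 n4←n0 n5←n3 n6←n0
Dom∩ at merges:
  n3: preds {n0,n2,n5}: {n0} ∩ {n0,n1,n2} ∩ {n0,n3,n5} = {n0}; idom=n0
  n4: preds {n1,n3}: {n0,n1} ∩ {n0,n3} = {n0}; idom=n0
  n6: preds {n2,n5}: {n0,n1,n2} ∩ {n0,n3,n5} = {n0}; idom=n0

Frontier:
  join n3 pred n0: · stop@n0
  join n3 pred n2: n2→n1 stop@n0
  join n3 pred n5: n5→n3 stop@n0
  join n4 pred n1: n1 stop@n0
  join n4 pred n3: n3 stop@n0
  join n6 pred n2: n2→n1 stop@n0
  join n6 pred n5: n5→n3 stop@n0
  DF(n0)=∅
  DF(n1)={n3,n4,n6}
  DF(n2)={n3,n6}
  DF(n3)={n3,n4,n6}
  DF(n4)=∅
  DF(n5)={n3,n6}
  DF(n6)=∅

φ for n: defs {n0,n3,n4,n6}
  DF⁺ = {n3,n4,n6}

Answer: ["n3", "n4", "n6"]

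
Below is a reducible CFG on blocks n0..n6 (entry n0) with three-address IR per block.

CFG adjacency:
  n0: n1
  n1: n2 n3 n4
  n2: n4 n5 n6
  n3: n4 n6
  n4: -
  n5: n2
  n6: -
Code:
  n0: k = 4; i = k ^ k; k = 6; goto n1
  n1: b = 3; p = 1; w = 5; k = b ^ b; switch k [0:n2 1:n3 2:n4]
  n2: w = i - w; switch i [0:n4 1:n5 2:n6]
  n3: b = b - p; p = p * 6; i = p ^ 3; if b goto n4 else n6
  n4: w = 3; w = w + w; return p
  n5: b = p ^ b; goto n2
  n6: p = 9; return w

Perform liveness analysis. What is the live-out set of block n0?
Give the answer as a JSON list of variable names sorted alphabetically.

def/use:
  n0: {i,k} / ∅
  n1: {b,k,p,w} / ∅
  n2: {w} / {i,w}
  n3: {b,i,p} / {b,p}
  n4: {w} / {p}
  n5: {b} / {b,p}
  n6: {p} / {w}

Backward fixpoint:
  n0 li=∅ lo={i}
  n1 li={i} lo={b,i,p,w}
  n2 li={b,i,p,w} lo={b,i,p,w}
  n3 li={b,p,w} lo={p,w}
  n4 li={p} lo=∅
  n5 li={b,i,p,w} lo={b,i,p,w}
  n6 li={w} lo=∅

live-out(n0) = ["i"]

Answer: ["i"]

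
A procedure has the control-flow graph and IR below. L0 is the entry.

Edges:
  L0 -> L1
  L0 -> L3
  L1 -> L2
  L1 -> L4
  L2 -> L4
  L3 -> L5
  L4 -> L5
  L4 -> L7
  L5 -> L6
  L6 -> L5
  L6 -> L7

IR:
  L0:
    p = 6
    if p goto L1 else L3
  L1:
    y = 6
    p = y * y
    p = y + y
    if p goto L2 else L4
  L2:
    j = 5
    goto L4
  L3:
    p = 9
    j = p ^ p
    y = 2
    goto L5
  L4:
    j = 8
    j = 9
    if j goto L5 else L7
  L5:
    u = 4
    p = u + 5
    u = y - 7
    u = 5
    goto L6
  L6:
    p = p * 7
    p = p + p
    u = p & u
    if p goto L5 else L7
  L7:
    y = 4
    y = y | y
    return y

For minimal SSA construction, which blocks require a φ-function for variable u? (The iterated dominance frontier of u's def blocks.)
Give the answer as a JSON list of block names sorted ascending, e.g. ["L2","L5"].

Answer: ["L5", "L7"]

Working:
idom tree: L1←L0 L2←L1 L3←L0 L4←L1 L5←L0 L6←L5 L7←L0
Dom∩ at merges:
  L4: preds {L1,L2}: {L0,L1} ∩ {L0,L1,L2} = {L0,L1}; idom=L1
  L5: preds {L3,L4,L6}: {L0,L3} ∩ {L0,L1,L4} ∩ {L0,L5,L6} = {L0}; idom=L0
  L7: preds {L4,L6}: {L0,L1,L4} ∩ {L0,L5,L6} = {L0}; idom=L0

Frontier:
  L4←L1: walk · to L1
  L4←L2: walk L2 to L1
  L5←L3: walk L3 to L0
  L5←L4: walk L4→L1 to L0
  L5←L6: walk L6→L5 to L0
  L7←L4: walk L4→L1 to L0
  L7←L6: walk L6→L5 to L0
  L0 → ∅
  L1 → {L5,L7}
  L2 → {L4}
  L3 → {L5}
  L4 → {L5,L7}
  L5 → {L5,L7}
  L6 → {L5,L7}
  L7 → ∅

φ for u: defs {L5,L6}
  DF⁺ = {L5,L7}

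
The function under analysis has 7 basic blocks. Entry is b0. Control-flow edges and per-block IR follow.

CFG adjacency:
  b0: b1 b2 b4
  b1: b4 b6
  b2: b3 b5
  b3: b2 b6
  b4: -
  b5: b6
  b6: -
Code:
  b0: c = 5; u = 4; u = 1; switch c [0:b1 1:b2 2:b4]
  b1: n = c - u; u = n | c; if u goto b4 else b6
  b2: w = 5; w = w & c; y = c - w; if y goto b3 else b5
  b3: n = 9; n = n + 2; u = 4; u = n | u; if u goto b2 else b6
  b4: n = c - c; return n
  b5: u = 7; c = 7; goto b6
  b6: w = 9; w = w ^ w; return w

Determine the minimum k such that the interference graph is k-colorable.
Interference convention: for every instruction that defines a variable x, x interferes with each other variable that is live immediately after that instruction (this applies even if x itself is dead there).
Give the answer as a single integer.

Per-block:
  b0: {c,u} / ∅
  b1: {n,u} / {c,u}
  b2: {w,y} / {c}
  b3: {n,u} / ∅
  b4: {n} / {c}
  b5: {c,u} / ∅
  b6: {w} / ∅

Liveness:
  b0 li=∅ lo={c,u}
  b1 li={c,u} lo={c}
  b2 li={c} lo={c}
  b3 li={c} lo={c}
  b4 li={c} lo=∅
  b5 li=∅ lo=∅
  b6 li=∅ lo=∅

Conflict graph:
  c: {n,u,w,y}
  n: {c,u}
  u: {c,n}
  w: {c}
  y: {c}

Registers:
  {c,n,u} pairwise interfere (3-clique) ⇒ χ ≥ 3
  3-colouring: R0={c}  R1={n,w,y}  R2={u}
  χ = 3

Answer: 3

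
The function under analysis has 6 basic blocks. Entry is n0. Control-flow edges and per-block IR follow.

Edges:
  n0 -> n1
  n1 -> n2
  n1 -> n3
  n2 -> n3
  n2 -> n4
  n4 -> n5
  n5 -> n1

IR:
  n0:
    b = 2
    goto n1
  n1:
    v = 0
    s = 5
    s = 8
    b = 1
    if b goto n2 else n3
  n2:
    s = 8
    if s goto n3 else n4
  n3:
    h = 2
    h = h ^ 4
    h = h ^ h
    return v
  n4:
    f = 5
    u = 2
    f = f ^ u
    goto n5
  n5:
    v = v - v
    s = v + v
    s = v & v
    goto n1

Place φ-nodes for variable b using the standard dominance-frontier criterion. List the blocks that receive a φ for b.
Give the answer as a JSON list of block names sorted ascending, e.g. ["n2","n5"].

Answer: ["n1"]

Derivation:
idom tree: n1←n0 n2←n1 n3←n1 n4←n2 n5←n4
Dom at joins:
  n1: preds {n0,n5}: {n0} ∩ {n0,n1,n2,n4,n5} = {n0}; idom=n0
  n3: preds {n1,n2}: {n0,n1} ∩ {n0,n1,n2} = {n0,n1}; idom=n1

Frontier:
  n1←n0: walk · to n0
  n1←n5: walk n5→n4→n2→n1 to n0
  n3←n1: walk · to n1
  n3←n2: walk n2 to n1
  n0: DF=∅
  n1: DF={n1}
  n2: DF={n1,n3}
  n3: DF=∅
  n4: DF={n1}
  n5: DF={n1}

φ for b: defs {n0,n1}
  DF⁺ = {n1}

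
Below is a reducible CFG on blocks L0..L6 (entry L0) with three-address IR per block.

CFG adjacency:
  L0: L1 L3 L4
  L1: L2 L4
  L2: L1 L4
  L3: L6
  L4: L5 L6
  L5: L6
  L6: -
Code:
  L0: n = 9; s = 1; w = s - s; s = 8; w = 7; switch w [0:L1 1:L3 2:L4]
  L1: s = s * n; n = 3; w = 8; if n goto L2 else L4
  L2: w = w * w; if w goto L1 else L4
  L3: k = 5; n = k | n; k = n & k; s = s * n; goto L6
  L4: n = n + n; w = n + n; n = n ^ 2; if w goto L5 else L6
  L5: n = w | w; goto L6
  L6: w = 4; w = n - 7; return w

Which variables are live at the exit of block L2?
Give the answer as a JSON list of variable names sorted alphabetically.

def/use:
  L0 def {n,s,w} use ∅
  L1 def {n,s,w} use {n,s}
  L2 def {w} use {w}
  L3 def {k,n,s} use {n,s}
  L4 def {n,w} use {n}
  L5 def {n} use {w}
  L6 def {w} use {n}

Backward fixpoint:
  L0: in=∅ out={n,s}
  L1: in={n,s} out={n,s,w}
  L2: in={n,s,w} out={n,s}
  L3: in={n,s} out={n}
  L4: in={n} out={n,w}
  L5: in={w} out={n}
  L6: in={n} out=∅

live-out(L2) = ["n", "s"]

Answer: ["n", "s"]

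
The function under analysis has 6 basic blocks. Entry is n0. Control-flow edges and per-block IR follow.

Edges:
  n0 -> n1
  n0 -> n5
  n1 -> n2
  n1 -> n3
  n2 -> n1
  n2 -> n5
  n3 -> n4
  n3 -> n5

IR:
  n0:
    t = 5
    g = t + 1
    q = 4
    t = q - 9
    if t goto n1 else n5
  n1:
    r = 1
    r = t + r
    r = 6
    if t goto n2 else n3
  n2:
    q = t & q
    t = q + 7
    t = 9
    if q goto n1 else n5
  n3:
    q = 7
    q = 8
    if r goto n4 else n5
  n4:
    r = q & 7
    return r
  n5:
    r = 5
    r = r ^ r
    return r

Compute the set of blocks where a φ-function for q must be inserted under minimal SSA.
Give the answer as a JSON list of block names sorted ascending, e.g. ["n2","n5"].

Answer: ["n1", "n5"]

Working:
idom tree: n1←n0 n2←n1 n3←n1 n4←n3 n5←n0
Dom at joins:
  n1: preds {n0,n2}: {n0} ∩ {n0,n1,n2} = {n0}; idom=n0
  n5: preds {n0,n2,n3}: {n0} ∩ {n0,n1,n2} ∩ {n0,n1,n3} = {n0}; idom=n0

DF walk-up:
  join n1 pred n0: · stop@n0
  join n1 pred n2: n2→n1 stop@n0
  join n5 pred n0: · stop@n0
  join n5 pred n2: n2→n1 stop@n0
  join n5 pred n3: n3→n1 stop@n0
  n0 → ∅
  n1 → {n1,n5}
  n2 → {n1,n5}
  n3 → {n5}
  n4 → ∅
  n5 → ∅

φ for q: defs {n0,n2,n3}
  DF⁺ = {n1,n5}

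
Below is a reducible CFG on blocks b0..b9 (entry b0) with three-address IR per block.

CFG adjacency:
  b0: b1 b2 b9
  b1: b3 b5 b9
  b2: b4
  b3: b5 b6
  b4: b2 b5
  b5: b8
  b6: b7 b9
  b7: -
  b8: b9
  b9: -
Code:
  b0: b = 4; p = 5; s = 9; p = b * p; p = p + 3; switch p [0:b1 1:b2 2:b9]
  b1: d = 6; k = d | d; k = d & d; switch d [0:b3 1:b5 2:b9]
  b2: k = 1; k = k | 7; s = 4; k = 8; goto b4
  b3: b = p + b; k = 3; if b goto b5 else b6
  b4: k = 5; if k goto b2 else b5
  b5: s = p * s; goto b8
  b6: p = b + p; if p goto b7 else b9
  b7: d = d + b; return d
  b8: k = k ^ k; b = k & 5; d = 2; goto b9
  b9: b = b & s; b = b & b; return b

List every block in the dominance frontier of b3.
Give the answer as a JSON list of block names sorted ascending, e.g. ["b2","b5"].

Answer: ["b5", "b9"]

Derivation:
idom tree: b1←b0 b2←b0 b3←b1 b4←b2 b5←b0 b6←b3 b7←b6 b8←b5 b9←b0
Join-block Dom:
  b2: preds {b0,b4}: {b0} ∩ {b0,b2,b4} = {b0}; idom=b0
  b5: preds {b1,b3,b4}: {b0,b1} ∩ {b0,b1,b3} ∩ {b0,b2,b4} = {b0}; idom=b0
  b9: preds {b0,b1,b6,b8}: {b0} ∩ {b0,b1} ∩ {b0,b1,b3,b6} ∩ {b0,b5,b8} = {b0}; idom=b0

Frontier:
  b2←b0: walk · to b0
  b2←b4: walk b4→b2 to b0
  b5←b1: walk b1 to b0
  b5←b3: walk b3→b1 to b0
  b5←b4: walk b4→b2 to b0
  b9←b0: walk · to b0
  b9←b1: walk b1 to b0
  b9←b6: walk b6→b3→b1 to b0
  b9←b8: walk b8→b5 to b0
  b0: DF=∅
  b1: DF={b5,b9}
  b2: DF={b2,b5}
  b3: DF={b5,b9}
  b4: DF={b2,b5}
  b5: DF={b9}
  b6: DF={b9}
  b7: DF=∅
  b8: DF={b9}
  b9: DF=∅

DF(b3) = ["b5", "b9"]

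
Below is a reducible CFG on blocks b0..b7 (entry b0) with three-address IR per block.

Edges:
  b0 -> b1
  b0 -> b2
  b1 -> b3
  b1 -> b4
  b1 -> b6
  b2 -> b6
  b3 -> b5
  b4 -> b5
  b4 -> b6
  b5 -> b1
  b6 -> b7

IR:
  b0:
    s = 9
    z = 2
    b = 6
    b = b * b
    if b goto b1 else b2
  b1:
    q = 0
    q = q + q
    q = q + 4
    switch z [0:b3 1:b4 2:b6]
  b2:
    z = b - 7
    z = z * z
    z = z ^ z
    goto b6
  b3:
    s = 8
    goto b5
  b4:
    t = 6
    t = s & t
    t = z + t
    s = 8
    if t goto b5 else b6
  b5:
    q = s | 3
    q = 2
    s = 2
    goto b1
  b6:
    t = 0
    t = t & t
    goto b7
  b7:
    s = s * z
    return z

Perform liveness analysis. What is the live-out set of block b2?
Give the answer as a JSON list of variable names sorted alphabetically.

Answer: ["s", "z"]

Working:
def/use:
  b0: def={b,s,z} ue=∅
  b1: def={q} ue={z}
  b2: def={z} ue={b}
  b3: def={s} ue=∅
  b4: def={s,t} ue={s,z}
  b5: def={q,s} ue={s}
  b6: def={t} ue=∅
  b7: def={s} ue={s,z}

Live sets:
  b0: in=∅ out={b,s,z}
  b1: in={s,z} out={s,z}
  b2: in={b,s} out={s,z}
  b3: in={z} out={s,z}
  b4: in={s,z} out={s,z}
  b5: in={s,z} out={s,z}
  b6: in={s,z} out={s,z}
  b7: in={s,z} out=∅

live-out(b2) = ["s", "z"]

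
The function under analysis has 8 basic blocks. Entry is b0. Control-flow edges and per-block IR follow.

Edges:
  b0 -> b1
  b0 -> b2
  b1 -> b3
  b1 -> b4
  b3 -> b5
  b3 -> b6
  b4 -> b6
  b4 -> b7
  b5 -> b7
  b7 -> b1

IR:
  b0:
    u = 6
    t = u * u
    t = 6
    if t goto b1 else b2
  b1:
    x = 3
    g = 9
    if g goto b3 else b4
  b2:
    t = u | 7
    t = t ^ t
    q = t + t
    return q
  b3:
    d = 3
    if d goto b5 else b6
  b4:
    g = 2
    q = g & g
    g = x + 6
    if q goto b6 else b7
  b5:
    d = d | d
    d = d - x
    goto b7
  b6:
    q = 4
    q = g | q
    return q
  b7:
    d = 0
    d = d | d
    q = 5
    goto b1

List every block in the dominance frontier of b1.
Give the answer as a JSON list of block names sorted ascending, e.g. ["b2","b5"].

Answer: ["b1"]

Derivation:
idom tree: b1←b0 b2←b0 b3←b1 b4←b1 b5←b3 b6←b1 b7←b1
Dom at joins:
  b1: preds {b0,b7}: {b0} ∩ {b0,b1,b7} = {b0}; idom=b0
  b6: preds {b3,b4}: {b0,b1,b3} ∩ {b0,b1,b4} = {b0,b1}; idom=b1
  b7: preds {b4,b5}: {b0,b1,b4} ∩ {b0,b1,b3,b5} = {b0,b1}; idom=b1

Frontier:
  join b1 pred b0: · stop@b0
  join b1 pred b7: b7→b1 stop@b0
  join b6 pred b3: b3 stop@b1
  join b6 pred b4: b4 stop@b1
  join b7 pred b4: b4 stop@b1
  join b7 pred b5: b5→b3 stop@b1
  b0 → ∅
  b1 → {b1}
  b2 → ∅
  b3 → {b6,b7}
  b4 → {b6,b7}
  b5 → {b7}
  b6 → ∅
  b7 → {b1}

DF(b1) = ["b1"]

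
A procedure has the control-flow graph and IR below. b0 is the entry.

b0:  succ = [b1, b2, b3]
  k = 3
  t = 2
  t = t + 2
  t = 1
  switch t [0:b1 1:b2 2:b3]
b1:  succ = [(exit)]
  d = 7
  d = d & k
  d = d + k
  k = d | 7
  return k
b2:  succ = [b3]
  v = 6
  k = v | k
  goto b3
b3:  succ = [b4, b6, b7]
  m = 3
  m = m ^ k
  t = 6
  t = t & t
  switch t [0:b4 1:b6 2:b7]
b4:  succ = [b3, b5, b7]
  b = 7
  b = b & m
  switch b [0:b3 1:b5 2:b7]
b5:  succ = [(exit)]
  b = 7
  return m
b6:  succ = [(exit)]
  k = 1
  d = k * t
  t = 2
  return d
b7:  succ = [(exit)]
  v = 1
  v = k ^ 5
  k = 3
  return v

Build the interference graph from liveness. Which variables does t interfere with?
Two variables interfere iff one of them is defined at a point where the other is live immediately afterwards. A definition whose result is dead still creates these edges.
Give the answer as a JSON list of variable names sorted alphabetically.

def/use:
  b0: def={k,t} ue=∅
  b1: def={d,k} ue={k}
  b2: def={k,v} ue={k}
  b3: def={m,t} ue={k}
  b4: def={b} ue={m}
  b5: def={b} ue={m}
  b6: def={d,k,t} ue={t}
  b7: def={k,v} ue={k}

Liveness:
  live b0: ∅→{k}
  live b1: {k}→∅
  live b2: {k}→{k}
  live b3: {k}→{k,m,t}
  live b4: {k,m}→{k,m}
  live b5: {m}→∅
  live b6: {t}→∅
  live b7: {k}→∅

Interfere edges:
  b — {k,m}
  d — {k,t}
  k — {b,d,m,t,v}
  m — {b,k,t}
  t — {d,k,m}
  v — {k}

N(t) = ["d", "k", "m"]

Answer: ["d", "k", "m"]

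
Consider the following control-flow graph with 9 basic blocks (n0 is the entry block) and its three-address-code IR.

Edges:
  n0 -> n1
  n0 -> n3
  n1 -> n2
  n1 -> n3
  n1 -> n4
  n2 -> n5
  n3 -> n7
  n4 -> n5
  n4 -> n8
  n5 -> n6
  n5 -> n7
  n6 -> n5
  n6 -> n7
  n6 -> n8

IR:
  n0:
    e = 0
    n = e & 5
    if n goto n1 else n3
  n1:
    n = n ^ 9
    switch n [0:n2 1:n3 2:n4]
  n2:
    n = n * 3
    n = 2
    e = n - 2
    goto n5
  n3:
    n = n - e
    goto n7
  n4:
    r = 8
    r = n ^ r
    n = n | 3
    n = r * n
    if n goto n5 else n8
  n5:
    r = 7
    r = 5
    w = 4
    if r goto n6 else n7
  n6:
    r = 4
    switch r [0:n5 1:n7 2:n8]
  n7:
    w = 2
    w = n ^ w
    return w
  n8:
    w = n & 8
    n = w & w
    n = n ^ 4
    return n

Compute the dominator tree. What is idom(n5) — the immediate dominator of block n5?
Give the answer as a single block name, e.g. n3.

idom tree: n1←n0 n2←n1 n3←n0 n4←n1 n5←n1 n6←n5 n7←n0 n8←n1
Join-block Dom:
  n3: preds {n0,n1}: {n0} ∩ {n0,n1} = {n0}; idom=n0
  n5: preds {n2,n4,n6}: {n0,n1,n2} ∩ {n0,n1,n4} ∩ {n0,n1,n5,n6} = {n0,n1}; idom=n1
  n7: preds {n3,n5,n6}: {n0,n3} ∩ {n0,n1,n5} ∩ {n0,n1,n5,n6} = {n0}; idom=n0
  n8: preds {n4,n6}: {n0,n1,n4} ∩ {n0,n1,n5,n6} = {n0,n1}; idom=n1

idom(n5) = n1

Answer: n1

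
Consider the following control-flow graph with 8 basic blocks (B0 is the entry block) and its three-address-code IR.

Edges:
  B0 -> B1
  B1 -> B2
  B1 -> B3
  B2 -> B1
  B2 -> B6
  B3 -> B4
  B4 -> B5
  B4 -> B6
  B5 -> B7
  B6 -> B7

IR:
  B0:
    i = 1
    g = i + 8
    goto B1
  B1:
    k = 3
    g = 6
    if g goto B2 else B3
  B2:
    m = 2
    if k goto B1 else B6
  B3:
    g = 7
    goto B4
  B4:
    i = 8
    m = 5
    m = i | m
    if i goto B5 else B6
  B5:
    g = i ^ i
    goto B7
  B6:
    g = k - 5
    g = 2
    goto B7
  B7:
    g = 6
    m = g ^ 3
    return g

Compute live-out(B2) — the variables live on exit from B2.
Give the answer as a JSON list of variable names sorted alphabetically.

def/use:
  B0: def={g,i} ue=∅
  B1: def={g,k} ue=∅
  B2: def={m} ue={k}
  B3: def={g} ue=∅
  B4: def={i,m} ue=∅
  B5: def={g} ue={i}
  B6: def={g} ue={k}
  B7: def={g,m} ue=∅

Live sets:
  B0: in=∅ out=∅
  B1: in=∅ out={k}
  B2: in={k} out={k}
  B3: in={k} out={k}
  B4: in={k} out={i,k}
  B5: in={i} out=∅
  B6: in={k} out=∅
  B7: in=∅ out=∅

live-out(B2) = ["k"]

Answer: ["k"]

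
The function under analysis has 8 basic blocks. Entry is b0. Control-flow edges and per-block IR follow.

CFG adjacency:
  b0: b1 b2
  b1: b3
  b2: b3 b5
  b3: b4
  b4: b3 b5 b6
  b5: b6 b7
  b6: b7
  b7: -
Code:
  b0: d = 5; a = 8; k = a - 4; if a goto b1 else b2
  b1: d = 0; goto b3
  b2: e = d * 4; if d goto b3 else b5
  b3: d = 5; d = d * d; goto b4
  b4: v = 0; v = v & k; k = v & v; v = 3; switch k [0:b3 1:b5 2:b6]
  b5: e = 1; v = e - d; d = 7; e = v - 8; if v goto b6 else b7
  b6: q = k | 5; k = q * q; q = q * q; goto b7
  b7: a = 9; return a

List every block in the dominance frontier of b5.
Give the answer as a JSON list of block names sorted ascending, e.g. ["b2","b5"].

Answer: ["b6", "b7"]

Analysis:
idom tree: b1←b0 b2←b0 b3←b0 b4←b3 b5←b0 b6←b0 b7←b0
Dom at joins:
  b3: preds {b1,b2,b4}: {b0,b1} ∩ {b0,b2} ∩ {b0,b3,b4} = {b0}; idom=b0
  b5: preds {b2,b4}: {b0,b2} ∩ {b0,b3,b4} = {b0}; idom=b0
  b6: preds {b4,b5}: {b0,b3,b4} ∩ {b0,b5} = {b0}; idom=b0
  b7: preds {b5,b6}: {b0,b5} ∩ {b0,b6} = {b0}; idom=b0

Frontier:
  b3←b1: walk b1 to b0
  b3←b2: walk b2 to b0
  b3←b4: walk b4→b3 to b0
  b5←b2: walk b2 to b0
  b5←b4: walk b4→b3 to b0
  b6←b4: walk b4→b3 to b0
  b6←b5: walk b5 to b0
  b7←b5: walk b5 to b0
  b7←b6: walk b6 to b0
  b0 → ∅
  b1 → {b3}
  b2 → {b3,b5}
  b3 → {b3,b5,b6}
  b4 → {b3,b5,b6}
  b5 → {b6,b7}
  b6 → {b7}
  b7 → ∅

DF(b5) = ["b6", "b7"]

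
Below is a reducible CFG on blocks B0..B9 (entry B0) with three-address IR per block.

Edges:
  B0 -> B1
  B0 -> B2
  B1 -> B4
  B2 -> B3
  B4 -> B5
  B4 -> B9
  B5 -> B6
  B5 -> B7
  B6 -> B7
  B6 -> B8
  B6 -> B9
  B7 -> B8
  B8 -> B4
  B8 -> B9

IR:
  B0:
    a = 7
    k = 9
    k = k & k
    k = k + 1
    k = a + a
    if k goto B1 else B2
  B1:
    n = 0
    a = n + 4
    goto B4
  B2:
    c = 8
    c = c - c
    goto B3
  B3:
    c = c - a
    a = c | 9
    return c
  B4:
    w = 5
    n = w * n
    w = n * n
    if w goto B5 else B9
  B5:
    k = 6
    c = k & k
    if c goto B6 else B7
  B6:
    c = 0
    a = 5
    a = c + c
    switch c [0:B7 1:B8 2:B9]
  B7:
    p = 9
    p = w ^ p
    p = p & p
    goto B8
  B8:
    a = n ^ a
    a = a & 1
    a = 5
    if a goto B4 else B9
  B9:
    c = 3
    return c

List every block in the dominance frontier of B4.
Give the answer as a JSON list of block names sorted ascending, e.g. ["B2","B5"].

Answer: ["B4"]

Derivation:
idom tree: B1←B0 B2←B0 B3←B2 B4←B1 B5←B4 B6←B5 B7←B5 B8←B5 B9←B4
Dom at joins:
  B4: preds {B1,B8}: {B0,B1} ∩ {B0,B1,B4,B5,B8} = {B0,B1}; idom=B1
  B7: preds {B5,B6}: {B0,B1,B4,B5} ∩ {B0,B1,B4,B5,B6} = {B0,B1,B4,B5}; idom=B5
  B8: preds {B6,B7}: {B0,B1,B4,B5,B6} ∩ {B0,B1,B4,B5,B7} = {B0,B1,B4,B5}; idom=B5
  B9: preds {B4,B6,B8}: {B0,B1,B4} ∩ {B0,B1,B4,B5,B6} ∩ {B0,B1,B4,B5,B8} = {B0,B1,B4}; idom=B4

Frontier:
  B4←B1: walk · to B1
  B4←B8: walk B8→B5→B4 to B1
  B7←B5: walk · to B5
  B7←B6: walk B6 to B5
  B8←B6: walk B6 to B5
  B8←B7: walk B7 to B5
  B9←B4: walk · to B4
  B9←B6: walk B6→B5 to B4
  B9←B8: walk B8→B5 to B4
  DF(B0)=∅
  DF(B1)=∅
  DF(B2)=∅
  DF(B3)=∅
  DF(B4)={B4}
  DF(B5)={B4,B9}
  DF(B6)={B7,B8,B9}
  DF(B7)={B8}
  DF(B8)={B4,B9}
  DF(B9)=∅

DF(B4) = ["B4"]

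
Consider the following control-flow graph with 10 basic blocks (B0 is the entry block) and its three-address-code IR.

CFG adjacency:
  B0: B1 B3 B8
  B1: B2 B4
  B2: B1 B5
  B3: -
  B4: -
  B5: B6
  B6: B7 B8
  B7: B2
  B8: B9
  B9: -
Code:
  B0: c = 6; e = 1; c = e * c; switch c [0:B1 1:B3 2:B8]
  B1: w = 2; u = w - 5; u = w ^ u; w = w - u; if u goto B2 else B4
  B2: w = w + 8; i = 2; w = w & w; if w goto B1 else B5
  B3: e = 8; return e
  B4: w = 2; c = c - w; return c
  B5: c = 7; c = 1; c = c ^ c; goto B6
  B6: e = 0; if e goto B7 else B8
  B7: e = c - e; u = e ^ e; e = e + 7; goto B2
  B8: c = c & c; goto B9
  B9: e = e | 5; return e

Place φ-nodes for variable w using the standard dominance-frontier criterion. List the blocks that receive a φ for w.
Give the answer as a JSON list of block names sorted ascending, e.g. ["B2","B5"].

Answer: ["B1", "B2", "B8"]

Working:
idom tree: B1←B0 B2←B1 B3←B0 B4←B1 B5←B2 B6←B5 B7←B6 B8←B0 B9←B8
Join-block Dom:
  B1: preds {B0,B2}: {B0} ∩ {B0,B1,B2} = {B0}; idom=B0
  B2: preds {B1,B7}: {B0,B1} ∩ {B0,B1,B2,B5,B6,B7} = {B0,B1}; idom=B1
  B8: preds {B0,B6}: {B0} ∩ {B0,B1,B2,B5,B6} = {B0}; idom=B0

Frontier:
  B1←B0: walk · to B0
  B1←B2: walk B2→B1 to B0
  B2←B1: walk · to B1
  B2←B7: walk B7→B6→B5→B2 to B1
  B8←B0: walk · to B0
  B8←B6: walk B6→B5→B2→B1 to B0
  B0: DF=∅
  B1: DF={B1,B8}
  B2: DF={B1,B2,B8}
  B3: DF=∅
  B4: DF=∅
  B5: DF={B2,B8}
  B6: DF={B2,B8}
  B7: DF={B2}
  B8: DF=∅
  B9: DF=∅

φ for w: defs {B1,B2,B4}
  DF⁺ = {B1,B2,B8}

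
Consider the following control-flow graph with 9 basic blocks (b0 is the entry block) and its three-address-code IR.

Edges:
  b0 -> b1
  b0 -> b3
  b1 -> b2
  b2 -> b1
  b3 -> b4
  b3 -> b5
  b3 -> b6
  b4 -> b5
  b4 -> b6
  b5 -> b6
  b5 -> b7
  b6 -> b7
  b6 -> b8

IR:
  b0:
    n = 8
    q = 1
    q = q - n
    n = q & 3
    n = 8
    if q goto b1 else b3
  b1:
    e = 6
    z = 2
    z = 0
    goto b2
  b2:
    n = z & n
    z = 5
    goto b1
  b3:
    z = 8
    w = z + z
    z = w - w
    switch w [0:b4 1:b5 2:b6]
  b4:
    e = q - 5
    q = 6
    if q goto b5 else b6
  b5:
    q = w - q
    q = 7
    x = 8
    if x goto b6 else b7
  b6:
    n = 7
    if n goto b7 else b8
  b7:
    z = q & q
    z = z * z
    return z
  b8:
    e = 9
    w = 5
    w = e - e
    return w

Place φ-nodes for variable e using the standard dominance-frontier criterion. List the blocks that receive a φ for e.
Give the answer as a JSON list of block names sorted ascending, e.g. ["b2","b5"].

idom tree: b1←b0 b2←b1 b3←b0 b4←b3 b5←b3 b6←b3 b7←b3 b8←b6
Join-block Dom:
  b1: preds {b0,b2}: {b0} ∩ {b0,b1,b2} = {b0}; idom=b0
  b5: preds {b3,b4}: {b0,b3} ∩ {b0,b3,b4} = {b0,b3}; idom=b3
  b6: preds {b3,b4,b5}: {b0,b3} ∩ {b0,b3,b4} ∩ {b0,b3,b5} = {b0,b3}; idom=b3
  b7: preds {b5,b6}: {b0,b3,b5} ∩ {b0,b3,b6} = {b0,b3}; idom=b3

Frontier:
  join b1 pred b0: · stop@b0
  join b1 pred b2: b2→b1 stop@b0
  join b5 pred b3: · stop@b3
  join b5 pred b4: b4 stop@b3
  join b6 pred b3: · stop@b3
  join b6 pred b4: b4 stop@b3
  join b6 pred b5: b5 stop@b3
  join b7 pred b5: b5 stop@b3
  join b7 pred b6: b6 stop@b3
  DF(b0)=∅
  DF(b1)={b1}
  DF(b2)={b1}
  DF(b3)=∅
  DF(b4)={b5,b6}
  DF(b5)={b6,b7}
  DF(b6)={b7}
  DF(b7)=∅
  DF(b8)=∅

φ for e: defs {b1,b4,b8}
  DF⁺ = {b1,b5,b6,b7}

Answer: ["b1", "b5", "b6", "b7"]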